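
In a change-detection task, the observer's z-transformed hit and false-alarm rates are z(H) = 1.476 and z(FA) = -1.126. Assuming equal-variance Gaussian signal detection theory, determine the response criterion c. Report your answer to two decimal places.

c = -0.18

c = −½·[z(H) + z(FA)] = −½·(1.476 + (-1.126)) = -0.175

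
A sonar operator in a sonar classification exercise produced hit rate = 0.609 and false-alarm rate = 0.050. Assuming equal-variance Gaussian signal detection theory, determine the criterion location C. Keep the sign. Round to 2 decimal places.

z(H) = 0.2767
z(FA) = -1.6449
c = −½·[z(H) + z(FA)] = −0.5 × (0.2767 + (-1.6449)) = 0.6841

C = 0.68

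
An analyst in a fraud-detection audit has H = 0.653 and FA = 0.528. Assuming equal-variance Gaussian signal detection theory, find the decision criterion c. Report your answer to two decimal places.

c = -0.23

Φ⁻¹(H) = Φ⁻¹(0.653) = 0.393
Φ⁻¹(FA) = Φ⁻¹(0.528) = 0.070
c = −½·[z(H) + z(FA)] = −0.5 × (0.393 + 0.070) = -0.2315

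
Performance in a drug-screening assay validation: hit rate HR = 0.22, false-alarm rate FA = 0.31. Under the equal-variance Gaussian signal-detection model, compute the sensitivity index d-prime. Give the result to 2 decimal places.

d-prime = -0.28

z(0.22) = -0.7722, z(0.31) = -0.4959
d' = z(H) − z(FA) = -0.7722 − (-0.4959) = -0.2763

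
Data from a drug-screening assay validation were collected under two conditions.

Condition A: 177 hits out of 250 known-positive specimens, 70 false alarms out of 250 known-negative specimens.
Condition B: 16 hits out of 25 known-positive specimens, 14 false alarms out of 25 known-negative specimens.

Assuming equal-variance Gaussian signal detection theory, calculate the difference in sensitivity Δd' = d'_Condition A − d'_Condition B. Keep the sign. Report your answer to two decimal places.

Condition A: z(0.7080) = 0.548, z(0.2800) = -0.583, d' = 1.131
Condition B: z(0.6400) = 0.358, z(0.5600) = 0.151, d' = 0.207
Δd' = d'_Condition A − d'_Condition B = 1.131 − 0.207 = 0.924
Condition A has the higher sensitivity.

Δd' = 0.92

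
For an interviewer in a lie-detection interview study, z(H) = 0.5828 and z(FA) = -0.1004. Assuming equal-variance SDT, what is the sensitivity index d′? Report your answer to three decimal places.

d′ = 0.683

d' = z(H) − z(FA) = 0.5828 − (-0.1004) = 0.6832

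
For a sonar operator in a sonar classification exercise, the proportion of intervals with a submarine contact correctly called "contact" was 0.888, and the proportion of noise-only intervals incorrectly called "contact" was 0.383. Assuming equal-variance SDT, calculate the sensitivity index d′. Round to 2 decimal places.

d′ = 1.51

z(H) = z(0.888) = 1.2160
z(FA) = z(0.383) = -0.2976
d' = z(H) − z(FA) = 1.2160 − (-0.2976) = 1.5136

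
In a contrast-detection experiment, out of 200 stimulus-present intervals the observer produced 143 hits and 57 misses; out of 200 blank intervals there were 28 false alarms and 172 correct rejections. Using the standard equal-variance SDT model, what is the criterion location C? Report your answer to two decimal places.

H = 143/200 = 0.7150
FA = 28/200 = 0.1400
z(H) = z(0.7150) = 0.5681
z(FA) = z(0.1400) = -1.0803
c = −½·[z(H) + z(FA)] = −0.5 × (0.5681 + (-1.0803)) = 0.2561

C = 0.26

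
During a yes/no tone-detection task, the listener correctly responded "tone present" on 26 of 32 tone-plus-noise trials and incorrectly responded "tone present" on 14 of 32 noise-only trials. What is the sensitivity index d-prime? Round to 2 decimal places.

d-prime = 1.04

H = 26/32 = 0.8125
FA = 14/32 = 0.4375
Φ⁻¹(H) = 0.8871
Φ⁻¹(FA) = -0.1573
d' = z(H) − z(FA) = 0.8871 − (-0.1573) = 1.0444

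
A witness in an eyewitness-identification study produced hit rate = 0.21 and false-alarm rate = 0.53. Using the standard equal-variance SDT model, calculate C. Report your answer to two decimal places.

C = 0.37

z(H) = -0.806
z(FA) = 0.075
c = −½·[z(H) + z(FA)] = −0.5 × (-0.806 + 0.075) = 0.3655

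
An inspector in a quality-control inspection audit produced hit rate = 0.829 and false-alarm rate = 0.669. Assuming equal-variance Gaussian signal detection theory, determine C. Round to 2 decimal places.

C = -0.69

z(H) = 0.9502
z(FA) = 0.4372
c = −½·[z(H) + z(FA)] = −0.5 × (0.9502 + 0.4372) = -0.6937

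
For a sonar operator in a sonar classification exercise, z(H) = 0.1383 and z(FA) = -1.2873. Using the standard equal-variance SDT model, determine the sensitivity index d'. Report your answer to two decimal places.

d' = z(H) − z(FA) = 0.1383 − (-1.2873) = 1.4256

d' = 1.43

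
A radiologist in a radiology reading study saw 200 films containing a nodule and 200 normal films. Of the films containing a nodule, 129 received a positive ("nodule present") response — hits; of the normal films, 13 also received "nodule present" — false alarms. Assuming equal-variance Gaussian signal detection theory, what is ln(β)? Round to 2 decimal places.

ln β = 1.08

H = 129/200 = 0.6450
FA = 13/200 = 0.0650
z(H) = z(0.6450) = 0.372
z(FA) = z(0.0650) = -1.514
ln β = −½·[z(H)² − z(FA)²] = −0.5 × (0.138 − 2.292) = 1.077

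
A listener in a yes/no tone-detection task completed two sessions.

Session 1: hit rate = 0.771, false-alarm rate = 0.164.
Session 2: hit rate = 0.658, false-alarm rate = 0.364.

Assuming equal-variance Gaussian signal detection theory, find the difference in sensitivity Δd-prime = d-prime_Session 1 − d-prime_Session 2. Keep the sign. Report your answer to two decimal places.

Session 1: z(0.771) = 0.742, z(0.164) = -0.978, d' = 1.720
Session 2: z(0.658) = 0.407, z(0.364) = -0.348, d' = 0.755
Δd' = d'_Session 1 − d'_Session 2 = 1.720 − 0.755 = 0.965
Session 1 has the higher sensitivity.

Δd-prime = 0.97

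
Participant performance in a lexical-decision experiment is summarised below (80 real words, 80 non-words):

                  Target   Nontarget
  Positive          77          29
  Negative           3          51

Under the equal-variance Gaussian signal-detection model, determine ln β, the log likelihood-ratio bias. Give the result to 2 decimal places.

ln β = -1.52

H = 77/80 = 0.9625
FA = 29/80 = 0.3625
z(H) = z(0.9625) = 1.780
z(FA) = z(0.3625) = -0.352
ln β = −½·[z(H)² − z(FA)²] = −0.5 × (3.168 − 0.124) = -1.522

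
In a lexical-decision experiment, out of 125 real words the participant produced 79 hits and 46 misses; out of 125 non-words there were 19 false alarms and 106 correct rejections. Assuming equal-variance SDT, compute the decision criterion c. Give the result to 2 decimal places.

c = 0.35

H = 79/125 = 0.6320
FA = 19/125 = 0.1520
z(H) = 0.3372
z(FA) = -1.0279
c = −½·[z(H) + z(FA)] = −0.5 × (0.3372 + (-1.0279)) = 0.34535
c > 0: the participant has a conservative response bias.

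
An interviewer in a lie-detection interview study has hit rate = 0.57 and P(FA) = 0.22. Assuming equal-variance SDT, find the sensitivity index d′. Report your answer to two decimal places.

d′ = 0.95

z(H) = 0.176
z(FA) = -0.772
d' = z(H) − z(FA) = 0.176 − (-0.772) = 0.948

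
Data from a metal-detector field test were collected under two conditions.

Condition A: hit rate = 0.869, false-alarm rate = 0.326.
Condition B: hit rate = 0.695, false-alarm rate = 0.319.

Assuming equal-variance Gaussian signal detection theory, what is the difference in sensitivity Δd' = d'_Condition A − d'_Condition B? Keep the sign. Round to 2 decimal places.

Δd' = 0.59

Condition A: z(0.869) = 1.122, z(0.326) = -0.451, d' = 1.573
Condition B: z(0.695) = 0.510, z(0.319) = -0.470, d' = 0.980
Δd' = d'_Condition A − d'_Condition B = 1.573 − 0.980 = 0.593
Condition A has the higher sensitivity.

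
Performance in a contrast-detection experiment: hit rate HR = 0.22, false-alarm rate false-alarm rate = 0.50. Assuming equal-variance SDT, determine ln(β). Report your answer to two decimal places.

z(0.22) = -0.772, z(0.50) = 0.000
ln β = −½·[z(H)² − z(FA)²] = −0.5 × (0.596 − 0.000) = -0.298

ln β = -0.30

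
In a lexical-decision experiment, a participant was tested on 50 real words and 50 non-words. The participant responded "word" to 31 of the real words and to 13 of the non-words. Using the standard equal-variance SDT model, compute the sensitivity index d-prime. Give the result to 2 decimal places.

H = 31/50 = 0.6200
FA = 13/50 = 0.2600
z(H) = z(0.6200) = 0.305
z(FA) = z(0.2600) = -0.643
d' = z(H) − z(FA) = 0.305 − (-0.643) = 0.948

d-prime = 0.95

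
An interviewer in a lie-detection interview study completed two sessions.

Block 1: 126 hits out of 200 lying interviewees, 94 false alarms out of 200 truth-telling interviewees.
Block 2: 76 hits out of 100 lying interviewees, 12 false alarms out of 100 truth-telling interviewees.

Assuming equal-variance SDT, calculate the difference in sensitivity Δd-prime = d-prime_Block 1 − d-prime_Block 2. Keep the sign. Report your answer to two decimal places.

Δd-prime = -1.47

Block 1: z(0.6300) = 0.332, z(0.4700) = -0.075, d' = 0.407
Block 2: z(0.7600) = 0.706, z(0.1200) = -1.175, d' = 1.881
Δd' = d'_Block 1 − d'_Block 2 = 0.407 − 1.881 = -1.474
Block 2 has the higher sensitivity.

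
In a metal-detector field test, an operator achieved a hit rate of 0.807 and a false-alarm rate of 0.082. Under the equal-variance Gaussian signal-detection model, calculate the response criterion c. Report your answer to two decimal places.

c = 0.26

z(H) = 0.867
z(FA) = -1.392
c = −½·[z(H) + z(FA)] = −0.5 × (0.867 + (-1.392)) = 0.2625
c > 0: the operator has a conservative response bias.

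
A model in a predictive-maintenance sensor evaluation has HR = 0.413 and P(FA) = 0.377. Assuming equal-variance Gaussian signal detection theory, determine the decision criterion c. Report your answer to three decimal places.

c = 0.267

z(H) = z(0.413) = -0.2198
z(FA) = z(0.377) = -0.3134
c = −½·[z(H) + z(FA)] = −0.5 × (-0.2198 + (-0.3134)) = 0.2666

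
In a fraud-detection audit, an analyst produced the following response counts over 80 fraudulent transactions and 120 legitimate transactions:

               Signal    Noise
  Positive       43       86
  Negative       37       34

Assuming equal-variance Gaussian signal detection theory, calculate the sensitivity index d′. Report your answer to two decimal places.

d′ = -0.48

H = 43/80 = 0.5375
FA = 86/120 = 0.7167
z(H) = 0.094
z(FA) = 0.573
d' = z(H) − z(FA) = 0.094 − 0.573 = -0.479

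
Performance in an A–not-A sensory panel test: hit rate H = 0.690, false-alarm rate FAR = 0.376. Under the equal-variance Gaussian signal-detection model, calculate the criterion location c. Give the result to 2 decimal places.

z(H) = 0.4959
z(FA) = -0.3160
c = −½·[z(H) + z(FA)] = −0.5 × (0.4959 + (-0.3160)) = -0.08995

c = -0.09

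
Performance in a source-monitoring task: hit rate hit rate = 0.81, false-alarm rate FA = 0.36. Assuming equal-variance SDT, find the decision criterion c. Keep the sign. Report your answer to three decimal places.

c = -0.260

z(H) = 0.8779
z(FA) = -0.3585
c = −½·[z(H) + z(FA)] = −0.5 × (0.8779 + (-0.3585)) = -0.2597
c < 0: the participant has a liberal response bias.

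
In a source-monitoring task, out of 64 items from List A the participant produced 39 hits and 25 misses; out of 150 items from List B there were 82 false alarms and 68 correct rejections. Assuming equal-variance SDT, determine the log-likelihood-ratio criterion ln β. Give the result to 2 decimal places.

ln β = -0.03

H = 39/64 = 0.6094
FA = 82/150 = 0.5467
z(H) = z(0.6094) = 0.278
z(FA) = z(0.5467) = 0.117
ln β = −½·[z(H)² − z(FA)²] = −0.5 × (0.077 − 0.014) = -0.0315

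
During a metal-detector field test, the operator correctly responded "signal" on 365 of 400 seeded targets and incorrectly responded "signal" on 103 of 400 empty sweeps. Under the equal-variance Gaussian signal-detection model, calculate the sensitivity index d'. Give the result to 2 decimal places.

H = 365/400 = 0.9125
FA = 103/400 = 0.2575
z(H) = z(0.9125) = 1.356
z(FA) = z(0.2575) = -0.651
d' = z(H) − z(FA) = 1.356 − (-0.651) = 2.007

d' = 2.01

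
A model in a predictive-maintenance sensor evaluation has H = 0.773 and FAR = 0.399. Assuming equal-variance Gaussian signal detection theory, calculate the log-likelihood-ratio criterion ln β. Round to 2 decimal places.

ln β = -0.25

Φ⁻¹(H) = 0.749
Φ⁻¹(FA) = -0.256
ln β = −½·[z(H)² − z(FA)²] = −0.5 × (0.561 − 0.066) = -0.2475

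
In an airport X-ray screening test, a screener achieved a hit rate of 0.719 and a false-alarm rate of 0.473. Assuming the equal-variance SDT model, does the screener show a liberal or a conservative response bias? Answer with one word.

z(H) = 0.580, z(FA) = -0.068
c = −½·(z(H) + z(FA)) = -0.256
c < 0 → liberal criterion (biased toward responding “yes”).

liberal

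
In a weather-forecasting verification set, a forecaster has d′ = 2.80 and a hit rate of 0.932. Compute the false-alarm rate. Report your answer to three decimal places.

false-alarm rate = 0.095

z(hit rate) = z(0.932) = 1.4909
z(FA) = z(H) − d' = 1.4909 − 2.80 = -1.3091
false-alarm rate = Φ(-1.3091) = 0.0953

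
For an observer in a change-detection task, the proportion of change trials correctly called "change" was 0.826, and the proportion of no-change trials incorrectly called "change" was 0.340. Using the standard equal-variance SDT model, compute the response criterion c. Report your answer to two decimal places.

c = -0.26

Φ⁻¹(H) = Φ⁻¹(0.826) = 0.938
Φ⁻¹(FA) = Φ⁻¹(0.340) = -0.412
c = −½·[z(H) + z(FA)] = −0.5 × (0.938 + (-0.412)) = -0.263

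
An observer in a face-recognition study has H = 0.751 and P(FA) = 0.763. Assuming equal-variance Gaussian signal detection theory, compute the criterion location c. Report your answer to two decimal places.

z(H) = z(0.751) = 0.6776
z(FA) = z(0.763) = 0.7160
c = −½·[z(H) + z(FA)] = −0.5 × (0.6776 + 0.7160) = -0.6968

c = -0.70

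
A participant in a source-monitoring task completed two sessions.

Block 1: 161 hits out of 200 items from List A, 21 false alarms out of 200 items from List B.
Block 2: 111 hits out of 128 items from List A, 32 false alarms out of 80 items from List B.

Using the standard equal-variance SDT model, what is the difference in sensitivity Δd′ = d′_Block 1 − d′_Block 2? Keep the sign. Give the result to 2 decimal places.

Block 1: z(0.8050) = 0.860, z(0.1050) = -1.254, d' = 2.114
Block 2: z(0.8672) = 1.113, z(0.4000) = -0.253, d' = 1.366
Δd' = d'_Block 1 − d'_Block 2 = 2.114 − 1.366 = 0.748
Block 1 has the higher sensitivity.

Δd′ = 0.75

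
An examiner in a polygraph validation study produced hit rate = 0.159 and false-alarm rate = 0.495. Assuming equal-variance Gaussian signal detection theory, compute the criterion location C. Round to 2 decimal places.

z(0.159) = -0.999, z(0.495) = -0.013
c = −½·[z(H) + z(FA)] = −0.5 × (-0.999 + (-0.013)) = 0.506
c > 0: the examiner has a conservative response bias.

C = 0.51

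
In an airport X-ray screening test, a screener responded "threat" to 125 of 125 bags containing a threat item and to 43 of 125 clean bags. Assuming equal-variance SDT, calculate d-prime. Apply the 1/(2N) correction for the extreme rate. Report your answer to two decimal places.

d-prime = 3.05

The hit rate is 125/125 = 1, so apply the 1/(2N) correction: H → 1 − 1/(2·125) = 0.99600.
z(H) = z(0.99600) = 2.652
z(FA) = z(0.34400) = -0.402
d' = 2.652 − (-0.402) = 3.054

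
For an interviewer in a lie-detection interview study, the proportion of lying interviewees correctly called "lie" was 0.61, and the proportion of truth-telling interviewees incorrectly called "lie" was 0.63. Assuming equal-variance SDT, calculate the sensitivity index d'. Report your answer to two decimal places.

Φ⁻¹(H) = 0.279
Φ⁻¹(FA) = 0.332
d' = z(H) − z(FA) = 0.279 − 0.332 = -0.053

d' = -0.05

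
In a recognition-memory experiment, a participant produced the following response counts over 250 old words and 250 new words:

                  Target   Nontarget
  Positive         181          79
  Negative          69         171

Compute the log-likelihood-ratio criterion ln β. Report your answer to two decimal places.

H = 181/250 = 0.7240
FA = 79/250 = 0.3160
Φ⁻¹(0.7240) = 0.595, Φ⁻¹(0.3160) = -0.479
ln β = −½·[z(H)² − z(FA)²] = −0.5 × (0.354 − 0.229) = -0.0625

ln β = -0.06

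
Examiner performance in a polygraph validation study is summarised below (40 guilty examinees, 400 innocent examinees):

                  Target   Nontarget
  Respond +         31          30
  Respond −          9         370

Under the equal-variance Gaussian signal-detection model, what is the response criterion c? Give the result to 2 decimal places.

H = 31/40 = 0.7750
FA = 30/400 = 0.0750
Φ⁻¹(0.7750) = 0.7554, Φ⁻¹(0.0750) = -1.4395
c = −½·[z(H) + z(FA)] = −0.5 × (0.7554 + (-1.4395)) = 0.34205
c > 0: the examiner has a conservative response bias.

c = 0.34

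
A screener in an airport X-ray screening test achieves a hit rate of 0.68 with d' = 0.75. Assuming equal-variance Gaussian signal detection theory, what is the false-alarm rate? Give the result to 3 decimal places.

z(hit rate) = z(0.68) = 0.4677
z(FA) = z(H) − d' = 0.4677 − 0.75 = -0.2823
false-alarm rate = Φ(-0.2823) = 0.3889

false-alarm rate = 0.389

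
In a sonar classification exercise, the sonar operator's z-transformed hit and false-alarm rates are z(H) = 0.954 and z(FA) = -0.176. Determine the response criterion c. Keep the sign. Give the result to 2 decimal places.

c = -0.39

c = −½·[z(H) + z(FA)] = −½·(0.954 + (-0.176)) = -0.389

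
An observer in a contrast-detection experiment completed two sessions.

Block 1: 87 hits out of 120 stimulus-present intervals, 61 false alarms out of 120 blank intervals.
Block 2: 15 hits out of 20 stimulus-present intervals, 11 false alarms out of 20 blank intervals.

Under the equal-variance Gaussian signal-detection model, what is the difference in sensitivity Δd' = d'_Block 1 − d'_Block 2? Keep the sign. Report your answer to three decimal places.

Δd' = 0.028

Block 1: z(0.7250) = 0.5978, z(0.5083) = 0.0208, d' = 0.5770
Block 2: z(0.7500) = 0.6745, z(0.5500) = 0.1257, d' = 0.5488
Δd' = d'_Block 1 − d'_Block 2 = 0.5770 − 0.5488 = 0.0282
Block 1 has the higher sensitivity.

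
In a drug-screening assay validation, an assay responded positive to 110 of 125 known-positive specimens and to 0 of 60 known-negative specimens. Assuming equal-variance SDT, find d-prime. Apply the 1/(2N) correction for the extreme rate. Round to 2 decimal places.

d-prime = 3.57

The false-alarm rate is 0/60 = 0, so apply the 1/(2N) correction: FA → 1/(2·60) = 0.00833.
z(H) = z(0.88000) = 1.175
z(FA) = z(0.00833) = -2.394
d' = 1.175 − (-2.394) = 3.569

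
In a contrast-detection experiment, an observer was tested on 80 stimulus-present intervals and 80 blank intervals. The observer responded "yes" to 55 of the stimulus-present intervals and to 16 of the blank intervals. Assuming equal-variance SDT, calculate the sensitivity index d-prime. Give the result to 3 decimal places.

H = 55/80 = 0.6875
FA = 16/80 = 0.2000
z(0.6875) = 0.4888, z(0.2000) = -0.8416
d' = z(H) − z(FA) = 0.4888 − (-0.8416) = 1.3304

d-prime = 1.330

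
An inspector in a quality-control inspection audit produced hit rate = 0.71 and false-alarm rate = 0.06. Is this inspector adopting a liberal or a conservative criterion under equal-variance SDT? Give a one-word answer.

z(H) = 0.553, z(FA) = -1.555
c = −½·(z(H) + z(FA)) = 0.501
c > 0 → conservative criterion (biased toward responding “no”).

conservative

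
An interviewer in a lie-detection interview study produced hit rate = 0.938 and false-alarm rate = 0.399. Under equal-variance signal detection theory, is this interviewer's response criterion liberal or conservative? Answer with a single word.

z(H) = 1.538, z(FA) = -0.256
c = −½·(z(H) + z(FA)) = -0.641
c < 0 → liberal criterion (biased toward responding “yes”).

liberal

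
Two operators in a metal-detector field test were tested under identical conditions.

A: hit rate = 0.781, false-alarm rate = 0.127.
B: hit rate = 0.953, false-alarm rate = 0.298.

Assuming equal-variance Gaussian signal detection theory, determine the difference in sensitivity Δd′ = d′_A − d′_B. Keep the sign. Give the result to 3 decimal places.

A: z(0.781) = 0.7756, z(0.127) = -1.1407, d' = 1.9163
B: z(0.953) = 1.6747, z(0.298) = -0.5302, d' = 2.2049
Δd' = d'_A − d'_B = 1.9163 − 2.2049 = -0.2886
B has the higher sensitivity.

Δd′ = -0.289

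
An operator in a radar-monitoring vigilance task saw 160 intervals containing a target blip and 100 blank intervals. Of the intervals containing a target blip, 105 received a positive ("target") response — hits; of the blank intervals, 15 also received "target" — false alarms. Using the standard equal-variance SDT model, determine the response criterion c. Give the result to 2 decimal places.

c = 0.32

H = 105/160 = 0.6562
FA = 15/100 = 0.1500
z(0.6562) = 0.4021, z(0.1500) = -1.0364
c = −½·[z(H) + z(FA)] = −0.5 × (0.4021 + (-1.0364)) = 0.31715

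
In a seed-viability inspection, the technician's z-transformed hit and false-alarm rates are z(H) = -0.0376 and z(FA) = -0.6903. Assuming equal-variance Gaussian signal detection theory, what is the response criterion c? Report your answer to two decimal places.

c = 0.36

c = −½·[z(H) + z(FA)] = −½·(-0.0376 + (-0.6903)) = 0.36395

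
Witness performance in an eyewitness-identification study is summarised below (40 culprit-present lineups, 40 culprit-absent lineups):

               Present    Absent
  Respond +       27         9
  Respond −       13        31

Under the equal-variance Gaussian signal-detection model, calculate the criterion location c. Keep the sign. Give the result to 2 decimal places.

c = 0.15

H = 27/40 = 0.6750
FA = 9/40 = 0.2250
z(H) = 0.4538
z(FA) = -0.7554
c = −½·[z(H) + z(FA)] = −0.5 × (0.4538 + (-0.7554)) = 0.1508
c > 0: the witness has a conservative response bias.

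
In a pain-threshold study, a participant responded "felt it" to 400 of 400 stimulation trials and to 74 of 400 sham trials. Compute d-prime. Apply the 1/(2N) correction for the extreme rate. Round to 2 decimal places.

The hit rate is 400/400 = 1, so apply the 1/(2N) correction: H → 1 − 1/(2·400) = 0.99875.
z(H) = z(0.99875) = 3.023
z(FA) = z(0.18500) = -0.896
d' = 3.023 − (-0.896) = 3.919

d-prime = 3.92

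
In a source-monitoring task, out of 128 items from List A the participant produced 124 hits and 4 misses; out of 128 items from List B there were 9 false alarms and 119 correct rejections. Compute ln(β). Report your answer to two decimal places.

ln β = -0.65

H = 124/128 = 0.9688
FA = 9/128 = 0.0703
Φ⁻¹(H) = 1.863
Φ⁻¹(FA) = -1.474
ln β = −½·[z(H)² − z(FA)²] = −0.5 × (3.471 − 2.173) = -0.649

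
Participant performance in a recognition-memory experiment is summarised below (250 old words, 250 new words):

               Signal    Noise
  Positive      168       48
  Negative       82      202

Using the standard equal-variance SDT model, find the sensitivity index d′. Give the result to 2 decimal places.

H = 168/250 = 0.6720
FA = 48/250 = 0.1920
z(H) = 0.4454
z(FA) = -0.8705
d' = z(H) − z(FA) = 0.4454 − (-0.8705) = 1.3159

d′ = 1.32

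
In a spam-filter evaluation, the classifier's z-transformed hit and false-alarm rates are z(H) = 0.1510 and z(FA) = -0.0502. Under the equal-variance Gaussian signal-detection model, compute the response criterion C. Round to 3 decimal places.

C = -0.050

c = −½·[z(H) + z(FA)] = −½·(0.1510 + (-0.0502)) = -0.0504
c < 0: the classifier has a liberal response bias.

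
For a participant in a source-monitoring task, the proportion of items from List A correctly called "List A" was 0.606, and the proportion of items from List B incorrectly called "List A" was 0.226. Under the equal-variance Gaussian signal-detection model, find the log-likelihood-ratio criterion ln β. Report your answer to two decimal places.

Φ⁻¹(H) = Φ⁻¹(0.606) = 0.269
Φ⁻¹(FA) = Φ⁻¹(0.226) = -0.752
ln β = −½·[z(H)² − z(FA)²] = −0.5 × (0.072 − 0.566) = 0.247

ln β = 0.25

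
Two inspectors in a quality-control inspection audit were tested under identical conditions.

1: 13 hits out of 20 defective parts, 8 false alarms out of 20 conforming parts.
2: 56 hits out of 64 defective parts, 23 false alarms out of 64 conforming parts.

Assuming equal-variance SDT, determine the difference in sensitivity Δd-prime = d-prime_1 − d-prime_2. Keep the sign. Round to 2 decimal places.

Δd-prime = -0.87

1: z(0.6500) = 0.385, z(0.4000) = -0.253, d' = 0.638
2: z(0.8750) = 1.150, z(0.3594) = -0.360, d' = 1.510
Δd' = d'_1 − d'_2 = 0.638 − 1.510 = -0.872
2 has the higher sensitivity.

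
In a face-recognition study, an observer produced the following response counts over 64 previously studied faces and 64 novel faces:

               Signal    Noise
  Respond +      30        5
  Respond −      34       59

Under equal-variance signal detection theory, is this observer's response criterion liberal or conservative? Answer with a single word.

conservative

z(H) = -0.078, z(FA) = -1.418
c = −½·(z(H) + z(FA)) = 0.748
c > 0 → conservative criterion (biased toward responding “no”).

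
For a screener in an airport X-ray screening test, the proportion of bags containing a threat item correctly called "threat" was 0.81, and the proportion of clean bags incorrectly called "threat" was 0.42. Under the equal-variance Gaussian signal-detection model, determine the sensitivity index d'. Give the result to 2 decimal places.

d' = 1.08

z(H) = 0.878
z(FA) = -0.202
d' = z(H) − z(FA) = 0.878 − (-0.202) = 1.080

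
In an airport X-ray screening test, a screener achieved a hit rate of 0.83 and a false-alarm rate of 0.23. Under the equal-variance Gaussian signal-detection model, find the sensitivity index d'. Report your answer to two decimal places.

z(0.83) = 0.9542, z(0.23) = -0.7388
d' = z(H) − z(FA) = 0.9542 − (-0.7388) = 1.6930

d' = 1.69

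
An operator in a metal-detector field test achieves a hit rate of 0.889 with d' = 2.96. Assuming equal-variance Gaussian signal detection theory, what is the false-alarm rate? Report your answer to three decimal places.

z(hit rate) = z(0.889) = 1.2212
z(FA) = z(H) − d' = 1.2212 − 2.96 = -1.7388
false-alarm rate = Φ(-1.7388) = 0.0410

false-alarm rate = 0.041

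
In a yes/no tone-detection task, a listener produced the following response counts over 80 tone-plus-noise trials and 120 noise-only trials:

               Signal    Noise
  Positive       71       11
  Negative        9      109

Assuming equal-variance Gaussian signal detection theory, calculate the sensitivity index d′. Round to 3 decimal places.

H = 71/80 = 0.8875
FA = 11/120 = 0.0917
z(0.8875) = 1.2133, z(0.0917) = -1.3304
d' = z(H) − z(FA) = 1.2133 − (-1.3304) = 2.5437

d′ = 2.544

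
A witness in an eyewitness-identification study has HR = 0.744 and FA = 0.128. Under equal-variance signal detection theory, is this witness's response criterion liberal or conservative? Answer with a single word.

conservative

z(H) = 0.656, z(FA) = -1.136
c = −½·(z(H) + z(FA)) = 0.240
c > 0 → conservative criterion (biased toward responding “no”).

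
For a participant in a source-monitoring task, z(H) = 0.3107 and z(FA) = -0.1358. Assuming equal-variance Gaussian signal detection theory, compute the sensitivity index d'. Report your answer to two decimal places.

d' = 0.45

d' = z(H) − z(FA) = 0.3107 − (-0.1358) = 0.4465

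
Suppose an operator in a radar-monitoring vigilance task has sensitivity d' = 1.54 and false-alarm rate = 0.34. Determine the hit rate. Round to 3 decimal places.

z(false-alarm rate) = z(0.34) = -0.4125
z(H) = z(FA) + d' = -0.4125 + 1.54 = 1.1275
hit rate = Φ(1.1275) = 0.8702

hit rate = 0.870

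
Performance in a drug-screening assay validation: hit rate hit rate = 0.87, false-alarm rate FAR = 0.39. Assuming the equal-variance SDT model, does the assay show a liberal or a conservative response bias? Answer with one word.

liberal

z(H) = 1.126, z(FA) = -0.279
c = −½·(z(H) + z(FA)) = -0.4235
c < 0 → liberal criterion (biased toward responding “yes”).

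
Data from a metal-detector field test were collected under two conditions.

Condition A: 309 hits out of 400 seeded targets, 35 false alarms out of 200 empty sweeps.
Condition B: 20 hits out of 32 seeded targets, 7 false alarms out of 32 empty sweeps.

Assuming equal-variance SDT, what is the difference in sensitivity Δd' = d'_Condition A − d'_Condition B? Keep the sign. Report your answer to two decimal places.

Condition A: z(0.7725) = 0.747, z(0.1750) = -0.935, d' = 1.682
Condition B: z(0.6250) = 0.319, z(0.2188) = -0.776, d' = 1.095
Δd' = d'_Condition A − d'_Condition B = 1.682 − 1.095 = 0.587
Condition A has the higher sensitivity.

Δd' = 0.59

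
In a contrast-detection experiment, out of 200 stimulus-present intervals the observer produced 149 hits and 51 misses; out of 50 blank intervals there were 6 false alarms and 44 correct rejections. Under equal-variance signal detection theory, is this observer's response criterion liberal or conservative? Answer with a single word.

conservative

z(H) = 0.659, z(FA) = -1.175
c = −½·(z(H) + z(FA)) = 0.258
c > 0 → conservative criterion (biased toward responding “no”).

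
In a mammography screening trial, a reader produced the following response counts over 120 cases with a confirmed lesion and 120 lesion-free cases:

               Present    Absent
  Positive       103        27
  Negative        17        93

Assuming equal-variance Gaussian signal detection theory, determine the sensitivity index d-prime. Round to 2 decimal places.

H = 103/120 = 0.8583
FA = 27/120 = 0.2250
Φ⁻¹(H) = Φ⁻¹(0.8583) = 1.0727
Φ⁻¹(FA) = Φ⁻¹(0.2250) = -0.7554
d' = z(H) − z(FA) = 1.0727 − (-0.7554) = 1.8281

d-prime = 1.83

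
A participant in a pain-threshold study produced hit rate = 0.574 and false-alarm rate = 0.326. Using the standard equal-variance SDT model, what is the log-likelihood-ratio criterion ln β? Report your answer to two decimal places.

ln β = 0.08

z(0.574) = 0.187, z(0.326) = -0.451
ln β = −½·[z(H)² − z(FA)²] = −0.5 × (0.035 − 0.203) = 0.084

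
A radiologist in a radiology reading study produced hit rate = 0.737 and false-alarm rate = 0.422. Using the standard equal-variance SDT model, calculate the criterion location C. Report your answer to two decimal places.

C = -0.22

Φ⁻¹(H) = Φ⁻¹(0.737) = 0.6341
Φ⁻¹(FA) = Φ⁻¹(0.422) = -0.1968
c = −½·[z(H) + z(FA)] = −0.5 × (0.6341 + (-0.1968)) = -0.21865
c < 0: the radiologist has a liberal response bias.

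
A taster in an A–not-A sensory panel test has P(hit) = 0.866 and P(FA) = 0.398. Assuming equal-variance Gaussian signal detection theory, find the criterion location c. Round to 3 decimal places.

c = -0.425

z(H) = z(0.866) = 1.1077
z(FA) = z(0.398) = -0.2585
c = −½·[z(H) + z(FA)] = −0.5 × (1.1077 + (-0.2585)) = -0.4246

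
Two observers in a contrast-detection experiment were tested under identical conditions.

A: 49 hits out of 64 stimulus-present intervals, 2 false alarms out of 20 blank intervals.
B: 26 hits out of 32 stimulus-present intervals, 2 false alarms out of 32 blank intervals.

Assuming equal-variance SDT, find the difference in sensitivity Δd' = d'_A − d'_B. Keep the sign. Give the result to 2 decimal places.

A: z(0.7656) = 0.724, z(0.1000) = -1.282, d' = 2.006
B: z(0.8125) = 0.887, z(0.0625) = -1.534, d' = 2.421
Δd' = d'_A − d'_B = 2.006 − 2.421 = -0.415
B has the higher sensitivity.

Δd' = -0.42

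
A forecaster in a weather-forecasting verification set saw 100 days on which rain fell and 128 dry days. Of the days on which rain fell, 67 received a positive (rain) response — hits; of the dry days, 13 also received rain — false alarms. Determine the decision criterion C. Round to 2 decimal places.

C = 0.42

H = 67/100 = 0.6700
FA = 13/128 = 0.1016
z(H) = z(0.6700) = 0.4399
z(FA) = z(0.1016) = -1.2725
c = −½·[z(H) + z(FA)] = −0.5 × (0.4399 + (-1.2725)) = 0.4163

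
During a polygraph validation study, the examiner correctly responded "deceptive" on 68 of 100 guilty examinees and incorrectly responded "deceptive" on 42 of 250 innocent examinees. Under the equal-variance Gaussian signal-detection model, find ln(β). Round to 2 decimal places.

H = 68/100 = 0.6800
FA = 42/250 = 0.1680
z(0.6800) = 0.468, z(0.1680) = -0.962
ln β = −½·[z(H)² − z(FA)²] = −0.5 × (0.219 − 0.925) = 0.353

ln β = 0.35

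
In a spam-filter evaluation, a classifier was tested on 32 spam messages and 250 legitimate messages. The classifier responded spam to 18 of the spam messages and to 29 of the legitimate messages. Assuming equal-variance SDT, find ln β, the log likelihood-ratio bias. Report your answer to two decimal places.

ln β = 0.70

H = 18/32 = 0.5625
FA = 29/250 = 0.1160
Φ⁻¹(0.5625) = 0.157, Φ⁻¹(0.1160) = -1.195
ln β = −½·[z(H)² − z(FA)²] = −0.5 × (0.025 − 1.428) = 0.7015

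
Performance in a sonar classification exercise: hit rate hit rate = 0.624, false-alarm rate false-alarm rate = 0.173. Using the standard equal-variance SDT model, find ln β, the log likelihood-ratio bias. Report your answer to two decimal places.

ln β = 0.39

z(0.624) = 0.316, z(0.173) = -0.942
ln β = −½·[z(H)² − z(FA)²] = −0.5 × (0.100 − 0.887) = 0.3935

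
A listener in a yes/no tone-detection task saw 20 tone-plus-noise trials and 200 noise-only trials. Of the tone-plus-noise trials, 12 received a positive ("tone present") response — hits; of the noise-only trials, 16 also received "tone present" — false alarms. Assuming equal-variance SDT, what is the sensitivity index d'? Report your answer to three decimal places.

d' = 1.658

H = 12/20 = 0.6000
FA = 16/200 = 0.0800
z(H) = z(0.6000) = 0.2533
z(FA) = z(0.0800) = -1.4051
d' = z(H) − z(FA) = 0.2533 − (-1.4051) = 1.6584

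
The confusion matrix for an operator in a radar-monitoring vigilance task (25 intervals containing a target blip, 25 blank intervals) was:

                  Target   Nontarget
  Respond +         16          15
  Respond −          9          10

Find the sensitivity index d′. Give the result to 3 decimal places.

d′ = 0.105

H = 16/25 = 0.6400
FA = 15/25 = 0.6000
z(0.6400) = 0.3585, z(0.6000) = 0.2533
d' = z(H) − z(FA) = 0.3585 − 0.2533 = 0.1052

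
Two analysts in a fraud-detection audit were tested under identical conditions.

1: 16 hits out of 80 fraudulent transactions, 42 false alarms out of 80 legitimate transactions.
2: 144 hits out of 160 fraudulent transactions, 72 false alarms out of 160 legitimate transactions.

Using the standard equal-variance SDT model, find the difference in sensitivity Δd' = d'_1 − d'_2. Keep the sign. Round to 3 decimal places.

Δd' = -2.312

1: z(0.2000) = -0.8416, z(0.5250) = 0.0627, d' = -0.9043
2: z(0.9000) = 1.2816, z(0.4500) = -0.1257, d' = 1.4073
Δd' = d'_1 − d'_2 = -0.9043 − 1.4073 = -2.3116
2 has the higher sensitivity.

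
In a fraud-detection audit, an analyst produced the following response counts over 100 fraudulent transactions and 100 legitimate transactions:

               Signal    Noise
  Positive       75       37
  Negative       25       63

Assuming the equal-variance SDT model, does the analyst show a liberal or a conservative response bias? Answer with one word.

liberal

z(H) = 0.674, z(FA) = -0.332
c = −½·(z(H) + z(FA)) = -0.171
c < 0 → liberal criterion (biased toward responding “yes”).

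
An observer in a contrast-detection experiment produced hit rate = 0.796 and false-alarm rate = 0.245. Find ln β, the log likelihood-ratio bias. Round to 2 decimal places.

Φ⁻¹(H) = 0.827
Φ⁻¹(FA) = -0.690
ln β = −½·[z(H)² − z(FA)²] = −0.5 × (0.684 − 0.476) = -0.104

ln β = -0.10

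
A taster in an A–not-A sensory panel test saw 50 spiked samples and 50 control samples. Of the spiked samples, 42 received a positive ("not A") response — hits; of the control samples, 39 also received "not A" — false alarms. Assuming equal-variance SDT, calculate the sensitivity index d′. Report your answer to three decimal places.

d′ = 0.222

H = 42/50 = 0.8400
FA = 39/50 = 0.7800
z(H) = 0.9945
z(FA) = 0.7722
d' = z(H) − z(FA) = 0.9945 − 0.7722 = 0.2223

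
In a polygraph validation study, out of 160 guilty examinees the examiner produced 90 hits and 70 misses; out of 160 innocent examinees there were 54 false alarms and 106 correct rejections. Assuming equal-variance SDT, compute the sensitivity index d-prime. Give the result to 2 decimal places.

H = 90/160 = 0.5625
FA = 54/160 = 0.3375
z(0.5625) = 0.157, z(0.3375) = -0.419
d' = z(H) − z(FA) = 0.157 − (-0.419) = 0.576

d-prime = 0.58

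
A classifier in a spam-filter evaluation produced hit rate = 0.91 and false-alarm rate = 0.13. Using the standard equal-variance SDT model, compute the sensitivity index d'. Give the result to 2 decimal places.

z(H) = z(0.91) = 1.3408
z(FA) = z(0.13) = -1.1264
d' = z(H) − z(FA) = 1.3408 − (-1.1264) = 2.4672

d' = 2.47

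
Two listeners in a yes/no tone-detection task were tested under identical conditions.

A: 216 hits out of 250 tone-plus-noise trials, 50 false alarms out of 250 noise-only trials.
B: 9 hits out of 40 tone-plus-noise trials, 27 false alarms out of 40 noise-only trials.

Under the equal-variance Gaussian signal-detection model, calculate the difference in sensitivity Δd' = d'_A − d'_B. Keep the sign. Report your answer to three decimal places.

A: z(0.8640) = 1.0985, z(0.2000) = -0.8416, d' = 1.9401
B: z(0.2250) = -0.7554, z(0.6750) = 0.4538, d' = -1.2092
Δd' = d'_A − d'_B = 1.9401 − (-1.2092) = 3.1493
A has the higher sensitivity.

Δd' = 3.149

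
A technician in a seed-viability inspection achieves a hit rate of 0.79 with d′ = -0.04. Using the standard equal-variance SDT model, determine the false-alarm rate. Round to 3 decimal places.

z(hit rate) = z(0.79) = 0.8064
z(FA) = z(H) − d' = 0.8064 − (-0.04) = 0.8464
false-alarm rate = Φ(0.8464) = 0.8013

false-alarm rate = 0.801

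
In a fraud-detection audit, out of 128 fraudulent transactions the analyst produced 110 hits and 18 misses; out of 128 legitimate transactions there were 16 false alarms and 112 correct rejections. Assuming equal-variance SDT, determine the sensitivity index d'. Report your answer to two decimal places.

H = 110/128 = 0.8594
FA = 16/128 = 0.1250
z(H) = 1.078
z(FA) = -1.150
d' = z(H) − z(FA) = 1.078 − (-1.150) = 2.228

d' = 2.23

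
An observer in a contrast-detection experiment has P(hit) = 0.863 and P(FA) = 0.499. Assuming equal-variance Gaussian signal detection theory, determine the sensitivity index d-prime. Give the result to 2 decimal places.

d-prime = 1.10

Φ⁻¹(H) = Φ⁻¹(0.863) = 1.094
Φ⁻¹(FA) = Φ⁻¹(0.499) = -0.003
d' = z(H) − z(FA) = 1.094 − (-0.003) = 1.097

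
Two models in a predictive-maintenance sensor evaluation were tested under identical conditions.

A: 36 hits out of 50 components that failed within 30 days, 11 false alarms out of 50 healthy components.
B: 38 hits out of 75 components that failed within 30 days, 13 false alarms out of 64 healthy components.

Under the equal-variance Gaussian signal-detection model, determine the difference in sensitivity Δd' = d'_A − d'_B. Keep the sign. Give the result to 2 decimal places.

Δd' = 0.51

A: z(0.7200) = 0.583, z(0.2200) = -0.772, d' = 1.355
B: z(0.5067) = 0.017, z(0.2031) = -0.831, d' = 0.848
Δd' = d'_A − d'_B = 1.355 − 0.848 = 0.507
A has the higher sensitivity.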